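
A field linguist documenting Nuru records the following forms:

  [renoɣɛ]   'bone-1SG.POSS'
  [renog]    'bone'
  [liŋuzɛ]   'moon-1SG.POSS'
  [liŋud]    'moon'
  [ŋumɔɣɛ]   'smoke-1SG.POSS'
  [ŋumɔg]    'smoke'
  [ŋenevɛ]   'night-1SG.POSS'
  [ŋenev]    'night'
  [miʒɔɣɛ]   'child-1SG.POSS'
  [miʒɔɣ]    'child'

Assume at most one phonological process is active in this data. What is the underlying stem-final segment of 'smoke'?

/g/

'smoke' shows [ɣ] ~ [g] at the end of the stem ([ŋumɔɣɛ] vs [ŋumɔg]).
If /ɣ/ were underlying and a rule turned it into [g] in isolation, 'child' would also alternate; but it has [ɣ] in both [miʒɔɣɛ] and [miʒɔɣ].
The alternation reflects intervocalic spirantization: voiced stops become fricatives between vowels. /g/ is underlying.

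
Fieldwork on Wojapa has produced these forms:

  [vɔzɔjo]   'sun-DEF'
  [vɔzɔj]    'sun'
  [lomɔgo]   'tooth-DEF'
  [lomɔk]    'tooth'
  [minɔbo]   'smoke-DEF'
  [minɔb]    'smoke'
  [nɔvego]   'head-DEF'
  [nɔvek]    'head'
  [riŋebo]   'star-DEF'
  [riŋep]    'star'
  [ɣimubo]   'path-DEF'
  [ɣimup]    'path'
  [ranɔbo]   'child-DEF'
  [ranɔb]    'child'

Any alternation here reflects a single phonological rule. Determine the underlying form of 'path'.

/ɣimup/

'path' shows [b] ~ [p] at the end of the stem ([ɣimubo] vs [ɣimup]).
If /b/ were underlying and a rule turned it into [p] in isolation, 'child' would also alternate; but it has [b] in both [ranɔbo] and [ranɔb].
The underlying segment must be /p/; voiceless stops become voiced between vowels, yielding [b] there.
The underlying form of 'path' is therefore /ɣimup/.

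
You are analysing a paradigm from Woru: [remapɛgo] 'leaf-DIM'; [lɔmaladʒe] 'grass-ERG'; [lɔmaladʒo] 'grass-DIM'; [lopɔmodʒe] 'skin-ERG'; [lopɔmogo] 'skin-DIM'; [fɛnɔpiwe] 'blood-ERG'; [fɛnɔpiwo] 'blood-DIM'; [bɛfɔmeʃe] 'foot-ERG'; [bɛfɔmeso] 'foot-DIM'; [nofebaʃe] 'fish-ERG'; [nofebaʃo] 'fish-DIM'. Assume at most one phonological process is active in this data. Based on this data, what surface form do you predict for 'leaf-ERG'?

[remapɛdʒe]

In [lopɔmodʒe] and [lopɔmogo] the final segment of 'skin' alternates: [dʒ] ~ [g].
The stem 'grass' ([lɔmaladʒe], [lɔmaladʒo]) shows [dʒ] unchanged in both environments, so [dʒ] cannot be basic with [g] derived before the DIM suffix.
So /g/ is underlying, and a rule of palatalization before a front vowel — /g/ and /s/ become palato-alveolar [dʒ] and [ʃ] before a front vowel — gives [dʒ].
From [remapɛgo] the stem 'leaf' is /remapɛg/; before a front vowel this yields [remapɛdʒe].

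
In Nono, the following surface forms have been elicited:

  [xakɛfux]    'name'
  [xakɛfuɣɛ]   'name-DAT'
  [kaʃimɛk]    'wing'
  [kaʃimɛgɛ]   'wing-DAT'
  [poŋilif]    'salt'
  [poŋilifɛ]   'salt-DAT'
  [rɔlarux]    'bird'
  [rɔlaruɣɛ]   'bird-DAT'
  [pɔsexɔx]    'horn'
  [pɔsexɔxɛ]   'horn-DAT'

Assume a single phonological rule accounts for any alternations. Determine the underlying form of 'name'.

/xakɛfuɣ/

The stem for 'name' ends in [x] in [xakɛfux] but [ɣ] in [xakɛfuɣɛ].
Compare 'horn', with invariant [x] in [pɔsexɔx] and [pɔsexɔxɛ]: an analysis with underlying /x/ and a rule producing [ɣ] before the DAT suffix would wrongly predict alternation here too.
The underlying segment must be /ɣ/; voiced obstruents become voiceless word-finally, yielding [x] there.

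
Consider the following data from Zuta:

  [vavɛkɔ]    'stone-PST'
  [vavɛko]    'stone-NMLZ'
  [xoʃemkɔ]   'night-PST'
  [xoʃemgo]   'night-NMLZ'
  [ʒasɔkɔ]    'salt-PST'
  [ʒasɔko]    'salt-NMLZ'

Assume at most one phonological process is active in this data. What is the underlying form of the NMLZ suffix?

/-go/

The NMLZ suffix surfaces as [-go] and [-ko], depending on the final segment of the stem.
By contrast the PST suffix keeps its initial [k] throughout — that segment must be underlying.
So the underlying form is /-go/, and voiced stops become voiceless after a vowel.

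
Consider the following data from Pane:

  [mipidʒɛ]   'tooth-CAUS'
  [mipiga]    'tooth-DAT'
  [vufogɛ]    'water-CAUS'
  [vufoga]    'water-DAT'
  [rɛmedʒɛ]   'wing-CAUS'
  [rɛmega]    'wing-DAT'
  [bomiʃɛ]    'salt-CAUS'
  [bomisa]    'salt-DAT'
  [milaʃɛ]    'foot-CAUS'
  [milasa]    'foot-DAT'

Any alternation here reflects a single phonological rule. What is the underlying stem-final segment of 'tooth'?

/dʒ/

The stem for 'tooth' ends in [dʒ] in [mipidʒɛ] but [g] in [mipiga].
But 'water' keeps [g] in both environments ([vufogɛ], [vufoga]), so there is no rule changing /g/ to [dʒ] before the CAUS suffix.
So /dʒ/ is underlying, and a rule of depalatalization — palato-alveolar /dʒ/ and /ʃ/ become [g] and [s] when no front vowel follows — gives [g].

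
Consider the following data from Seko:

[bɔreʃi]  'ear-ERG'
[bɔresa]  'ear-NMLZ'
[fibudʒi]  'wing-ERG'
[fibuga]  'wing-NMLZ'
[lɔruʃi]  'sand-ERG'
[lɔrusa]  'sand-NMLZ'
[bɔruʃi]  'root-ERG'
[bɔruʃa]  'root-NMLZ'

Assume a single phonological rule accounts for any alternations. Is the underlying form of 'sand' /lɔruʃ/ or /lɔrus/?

/lɔrus/

The stem for 'sand' ends in [ʃ] in [lɔruʃi] but [s] in [lɔrusa].
Compare 'root', with invariant [ʃ] in [bɔruʃi] and [bɔruʃa]: an analysis with underlying /ʃ/ and a rule producing [s] before the NMLZ suffix would wrongly predict alternation here too.
Therefore /s/ is basic and [ʃ] is derived by palatalization before a front vowel (/g/ and /s/ become palato-alveolar [dʒ] and [ʃ] before a front vowel).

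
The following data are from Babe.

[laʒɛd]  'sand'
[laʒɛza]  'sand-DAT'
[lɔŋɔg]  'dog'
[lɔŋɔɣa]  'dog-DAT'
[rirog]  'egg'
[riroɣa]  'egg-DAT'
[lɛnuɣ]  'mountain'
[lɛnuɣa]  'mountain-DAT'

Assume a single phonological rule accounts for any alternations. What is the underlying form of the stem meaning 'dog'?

/lɔŋɔg/

The stem for 'dog' ends in [g] in [lɔŋɔg] but [ɣ] in [lɔŋɔɣa].
The stem 'mountain' ([lɛnuɣ], [lɛnuɣa]) shows [ɣ] unchanged in both environments, so [ɣ] cannot be basic with [g] derived in isolation.
Therefore /g/ is basic and [ɣ] is derived by intervocalic spirantization (voiced stops become fricatives between vowels).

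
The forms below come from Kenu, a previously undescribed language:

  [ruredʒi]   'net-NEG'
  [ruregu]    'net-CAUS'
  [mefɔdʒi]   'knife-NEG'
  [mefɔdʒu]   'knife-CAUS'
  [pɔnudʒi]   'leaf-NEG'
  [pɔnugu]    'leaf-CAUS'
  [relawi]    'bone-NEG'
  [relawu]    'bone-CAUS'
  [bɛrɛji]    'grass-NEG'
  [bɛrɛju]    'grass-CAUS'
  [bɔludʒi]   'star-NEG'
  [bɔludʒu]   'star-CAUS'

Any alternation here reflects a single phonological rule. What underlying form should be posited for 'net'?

'net' shows [dʒ] ~ [g] at the end of the stem ([ruredʒi] vs [ruregu]).
Compare 'knife', with invariant [dʒ] in [mefɔdʒi] and [mefɔdʒu]: an analysis with underlying /dʒ/ and a rule producing [g] before the CAUS suffix would wrongly predict alternation here too.
Therefore /g/ is basic and [dʒ] is derived by palatalization before a front vowel (/g/ becomes palato-alveolar [dʒ] before a front vowel).

/rureg/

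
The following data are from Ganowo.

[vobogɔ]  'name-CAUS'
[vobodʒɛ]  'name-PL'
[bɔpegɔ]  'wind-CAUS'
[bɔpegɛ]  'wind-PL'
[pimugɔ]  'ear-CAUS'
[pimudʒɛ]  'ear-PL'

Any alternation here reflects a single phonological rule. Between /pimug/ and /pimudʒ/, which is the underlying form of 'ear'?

/pimudʒ/

The stem for 'ear' ends in [g] in [pimugɔ] but [dʒ] in [pimudʒɛ].
Compare 'wind', with invariant [g] in [bɔpegɔ] and [bɔpegɛ]: an analysis with underlying /g/ and a rule producing [dʒ] before the PL suffix would wrongly predict alternation here too.
The underlying segment must be /dʒ/; palato-alveolar /dʒ/ becomes [g] when no front vowel follows, yielding [g] there.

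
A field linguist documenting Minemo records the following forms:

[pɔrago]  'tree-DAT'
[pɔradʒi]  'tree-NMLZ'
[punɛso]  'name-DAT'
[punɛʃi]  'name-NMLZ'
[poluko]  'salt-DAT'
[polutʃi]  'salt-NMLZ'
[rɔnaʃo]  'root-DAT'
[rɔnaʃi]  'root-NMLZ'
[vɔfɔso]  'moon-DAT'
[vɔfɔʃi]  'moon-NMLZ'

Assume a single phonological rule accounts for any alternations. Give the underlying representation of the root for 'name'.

The stem for 'name' ends in [s] in [punɛso] but [ʃ] in [punɛʃi].
If /ʃ/ were underlying and a rule turned it into [s] before the DAT suffix, 'root' would also alternate; but it has [ʃ] in both [rɔnaʃo] and [rɔnaʃi].
Therefore /s/ is basic and [ʃ] is derived by palatalization before a front vowel (/k/, /g/ and /s/ become palato-alveolar [tʃ], [dʒ] and [ʃ] before a front vowel).
So 'name' = /punɛs/.

/punɛs/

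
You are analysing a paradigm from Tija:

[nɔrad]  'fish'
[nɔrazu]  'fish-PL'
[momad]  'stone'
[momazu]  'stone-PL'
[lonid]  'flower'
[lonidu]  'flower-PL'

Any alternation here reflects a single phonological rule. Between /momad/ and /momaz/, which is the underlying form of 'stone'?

/momaz/

The stem for 'stone' ends in [d] in [momad] but [z] in [momazu].
Compare 'flower', with invariant [d] in [lonid] and [lonidu]: an analysis with underlying /d/ and a rule producing [z] before the PL suffix would wrongly predict alternation here too.
So /z/ is underlying, and a rule of word-final hardening — voiced fricatives become stops word-finally — gives [d].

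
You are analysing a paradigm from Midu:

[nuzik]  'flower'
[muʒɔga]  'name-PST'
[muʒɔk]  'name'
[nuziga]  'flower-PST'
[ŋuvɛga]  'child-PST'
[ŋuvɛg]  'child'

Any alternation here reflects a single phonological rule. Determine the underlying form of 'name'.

/muʒɔk/

In [muʒɔga] and [muʒɔk] the final segment of 'name' alternates: [g] ~ [k].
If /g/ were underlying and a rule turned it into [k] in isolation, 'child' would also alternate; but it has [g] in both [ŋuvɛga] and [ŋuvɛg].
The alternation reflects intervocalic voicing: voiceless stops become voiced between vowels. /k/ is underlying.
The underlying form of 'name' is therefore /muʒɔk/.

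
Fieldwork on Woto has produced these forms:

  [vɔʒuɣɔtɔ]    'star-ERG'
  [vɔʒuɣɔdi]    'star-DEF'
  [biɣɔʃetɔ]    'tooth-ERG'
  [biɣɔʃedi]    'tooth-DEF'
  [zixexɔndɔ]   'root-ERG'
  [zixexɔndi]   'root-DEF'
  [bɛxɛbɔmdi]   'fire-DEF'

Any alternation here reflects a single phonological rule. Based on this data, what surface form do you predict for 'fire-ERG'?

[bɛxɛbɔmdɔ]

The ERG morpheme has two allomorphs, [-dɔ] and [-tɔ].
The DEF suffix, which begins with [d], is invariant after every stem; so [d] is not altered by any rule here.
So the underlying form is /-tɔ/, and voiceless stops become voiced after a nasal.
After 'fire', which ends in a nasal, the suffix surfaces as [-dɔ], giving [bɛxɛbɔmdɔ].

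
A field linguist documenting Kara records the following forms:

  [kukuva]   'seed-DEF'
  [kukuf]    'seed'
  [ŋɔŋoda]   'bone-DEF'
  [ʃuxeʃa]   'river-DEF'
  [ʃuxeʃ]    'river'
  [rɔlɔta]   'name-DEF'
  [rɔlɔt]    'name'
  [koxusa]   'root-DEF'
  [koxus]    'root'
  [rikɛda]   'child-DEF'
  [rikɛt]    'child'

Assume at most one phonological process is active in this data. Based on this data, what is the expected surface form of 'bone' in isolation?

In [rikɛda] and [rikɛt] the final segment of 'child' alternates: [d] ~ [t].
If /t/ were underlying and a rule turned it into [d] before the DEF suffix, 'name' would also alternate; but it has [t] in both [rɔlɔta] and [rɔlɔt].
Therefore /d/ is basic and [t] is derived by word-final obstruent devoicing (voiced obstruents become voiceless word-finally).
The one attested form of 'bone', [ŋɔŋoda], shows underlying /ŋɔŋod/. Applying the same rule word-finally gives [ŋɔŋot].

[ŋɔŋot]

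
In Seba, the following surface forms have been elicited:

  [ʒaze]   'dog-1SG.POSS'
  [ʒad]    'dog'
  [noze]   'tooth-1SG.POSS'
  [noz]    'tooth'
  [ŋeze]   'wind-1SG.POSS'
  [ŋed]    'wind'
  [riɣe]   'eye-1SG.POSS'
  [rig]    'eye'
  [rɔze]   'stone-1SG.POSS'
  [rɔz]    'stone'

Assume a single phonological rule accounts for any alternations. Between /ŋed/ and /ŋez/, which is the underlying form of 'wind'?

'wind' shows [z] ~ [d] at the end of the stem ([ŋeze] vs [ŋed]).
Compare 'tooth', with invariant [z] in [noze] and [noz]: an analysis with underlying /z/ and a rule producing [d] in isolation would wrongly predict alternation here too.
So /d/ is underlying, and a rule of intervocalic spirantization — voiced stops become fricatives between vowels — gives [z].

/ŋed/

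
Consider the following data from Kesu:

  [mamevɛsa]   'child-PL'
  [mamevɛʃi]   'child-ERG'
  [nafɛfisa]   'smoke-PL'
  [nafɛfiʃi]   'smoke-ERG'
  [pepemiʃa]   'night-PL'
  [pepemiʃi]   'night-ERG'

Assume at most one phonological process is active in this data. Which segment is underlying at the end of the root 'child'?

'child' shows [s] ~ [ʃ] at the end of the stem ([mamevɛsa] vs [mamevɛʃi]).
If /ʃ/ were underlying and a rule turned it into [s] before the PL suffix, 'night' would also alternate; but it has [ʃ] in both [pepemiʃa] and [pepemiʃi].
The alternation reflects palatalization before a front vowel: /s/ becomes palato-alveolar [ʃ] before a front vowel. /s/ is underlying.

/s/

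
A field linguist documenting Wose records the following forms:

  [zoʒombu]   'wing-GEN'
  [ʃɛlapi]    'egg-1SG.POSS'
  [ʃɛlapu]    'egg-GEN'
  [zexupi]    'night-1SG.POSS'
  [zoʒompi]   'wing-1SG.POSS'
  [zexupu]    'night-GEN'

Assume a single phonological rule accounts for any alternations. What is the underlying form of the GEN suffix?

The GEN morpheme has two allomorphs, [-bu] and [-pu].
The 1SG.POSS suffix, which begins with [p], is invariant after every stem; so [p] is not altered by any rule here.
So the underlying form is /-bu/, and voiced stops become voiceless after a vowel.

/-bu/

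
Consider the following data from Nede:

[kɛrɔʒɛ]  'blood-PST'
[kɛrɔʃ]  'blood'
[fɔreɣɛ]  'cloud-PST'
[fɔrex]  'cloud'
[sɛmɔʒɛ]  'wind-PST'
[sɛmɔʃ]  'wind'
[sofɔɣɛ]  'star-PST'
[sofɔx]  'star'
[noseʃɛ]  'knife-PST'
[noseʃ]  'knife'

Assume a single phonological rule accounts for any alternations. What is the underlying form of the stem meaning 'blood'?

The stem for 'blood' ends in [ʒ] in [kɛrɔʒɛ] but [ʃ] in [kɛrɔʃ].
But 'knife' keeps [ʃ] in both environments ([noseʃɛ], [noseʃ]), so there is no rule changing /ʃ/ to [ʒ] before the PST suffix.
So /ʒ/ is underlying, and a rule of word-final obstruent devoicing — voiced obstruents become voiceless word-finally — gives [ʃ].

/kɛrɔʒ/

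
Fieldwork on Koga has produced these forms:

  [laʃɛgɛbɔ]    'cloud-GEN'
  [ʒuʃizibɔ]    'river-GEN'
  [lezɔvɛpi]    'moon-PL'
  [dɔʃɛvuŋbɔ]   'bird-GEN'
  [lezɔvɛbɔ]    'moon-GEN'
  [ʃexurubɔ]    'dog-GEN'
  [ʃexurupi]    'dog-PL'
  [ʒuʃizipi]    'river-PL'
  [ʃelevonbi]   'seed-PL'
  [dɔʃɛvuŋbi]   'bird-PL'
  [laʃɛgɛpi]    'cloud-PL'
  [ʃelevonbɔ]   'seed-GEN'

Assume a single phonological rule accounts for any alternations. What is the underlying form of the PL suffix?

/-pi/

The PL morpheme has two allomorphs, [-bi] and [-pi].
By contrast the GEN suffix keeps its initial [b] throughout — that segment must be underlying.
So the underlying form is /-pi/, and voiceless stops become voiced after a nasal.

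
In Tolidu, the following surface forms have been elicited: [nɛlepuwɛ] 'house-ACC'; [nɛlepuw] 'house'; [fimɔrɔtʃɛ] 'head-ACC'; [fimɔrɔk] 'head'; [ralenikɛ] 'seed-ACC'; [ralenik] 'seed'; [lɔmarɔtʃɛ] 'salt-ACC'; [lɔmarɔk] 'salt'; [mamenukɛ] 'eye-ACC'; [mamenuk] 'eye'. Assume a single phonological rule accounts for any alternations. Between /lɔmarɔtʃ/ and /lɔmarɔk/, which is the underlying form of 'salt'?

/lɔmarɔtʃ/

The stem for 'salt' ends in [tʃ] in [lɔmarɔtʃɛ] but [k] in [lɔmarɔk].
Compare 'eye', with invariant [k] in [mamenukɛ] and [mamenuk]: an analysis with underlying /k/ and a rule producing [tʃ] before the ACC suffix would wrongly predict alternation here too.
So /tʃ/ is underlying, and a rule of depalatalization — palato-alveolar /tʃ/ becomes [k] when no front vowel follows — gives [k].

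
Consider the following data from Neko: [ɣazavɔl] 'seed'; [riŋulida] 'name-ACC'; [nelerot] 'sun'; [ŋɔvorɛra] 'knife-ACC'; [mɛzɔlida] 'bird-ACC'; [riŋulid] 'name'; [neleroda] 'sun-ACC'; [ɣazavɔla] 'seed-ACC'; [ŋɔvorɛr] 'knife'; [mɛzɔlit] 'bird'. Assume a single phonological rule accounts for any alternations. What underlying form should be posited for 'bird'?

In [mɛzɔlit] and [mɛzɔlida] the final segment of 'bird' alternates: [t] ~ [d].
Compare 'name', with invariant [d] in [riŋulid] and [riŋulida]: an analysis with underlying /d/ and a rule producing [t] in isolation would wrongly predict alternation here too.
So /t/ is underlying, and a rule of intervocalic voicing — voiceless stops become voiced between vowels — gives [d].

/mɛzɔlit/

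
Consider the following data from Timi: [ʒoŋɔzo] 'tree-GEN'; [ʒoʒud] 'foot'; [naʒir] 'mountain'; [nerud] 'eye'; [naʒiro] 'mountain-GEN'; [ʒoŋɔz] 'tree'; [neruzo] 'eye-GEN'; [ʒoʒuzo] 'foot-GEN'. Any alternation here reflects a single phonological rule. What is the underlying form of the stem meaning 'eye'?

/nerud/

'eye' shows [z] ~ [d] at the end of the stem ([neruzo] vs [nerud]).
If /z/ were underlying and a rule turned it into [d] in isolation, 'tree' would also alternate; but it has [z] in both [ʒoŋɔzo] and [ʒoŋɔz].
The alternation reflects intervocalic spirantization: voiced stops become fricatives between vowels. /d/ is underlying.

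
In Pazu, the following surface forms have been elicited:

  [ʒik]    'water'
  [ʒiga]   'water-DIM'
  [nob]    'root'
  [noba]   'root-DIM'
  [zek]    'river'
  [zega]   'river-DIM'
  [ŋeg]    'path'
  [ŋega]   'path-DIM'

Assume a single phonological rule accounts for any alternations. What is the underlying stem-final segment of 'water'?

/k/

The stem for 'water' ends in [k] in [ʒik] but [g] in [ʒiga].
The stem 'path' ([ŋeg], [ŋega]) shows [g] unchanged in both environments, so [g] cannot be basic with [k] derived in isolation.
Therefore /k/ is basic and [g] is derived by intervocalic voicing (voiceless stops become voiced between vowels).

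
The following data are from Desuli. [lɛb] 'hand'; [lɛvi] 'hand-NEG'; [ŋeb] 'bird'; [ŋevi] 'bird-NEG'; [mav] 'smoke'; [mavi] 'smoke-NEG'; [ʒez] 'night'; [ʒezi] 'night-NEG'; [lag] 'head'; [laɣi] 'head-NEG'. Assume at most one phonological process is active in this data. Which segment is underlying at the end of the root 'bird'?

The root 'bird' surfaces as [ŋeb] and [ŋevi], with a stem-final [b] ~ [v] alternation.
Compare 'smoke', with invariant [v] in [mav] and [mavi]: an analysis with underlying /v/ and a rule producing [b] in isolation would wrongly predict alternation here too.
The alternation reflects intervocalic spirantization: voiced stops become fricatives between vowels. /b/ is underlying.

/b/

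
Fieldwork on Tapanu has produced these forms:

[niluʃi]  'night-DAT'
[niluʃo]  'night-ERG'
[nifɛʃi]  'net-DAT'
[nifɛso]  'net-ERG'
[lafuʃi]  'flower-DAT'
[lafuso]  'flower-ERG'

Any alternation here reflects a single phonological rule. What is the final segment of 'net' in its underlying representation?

/s/

'net' shows [ʃ] ~ [s] at the end of the stem ([nifɛʃi] vs [nifɛso]).
Compare 'night', with invariant [ʃ] in [niluʃi] and [niluʃo]: an analysis with underlying /ʃ/ and a rule producing [s] before the ERG suffix would wrongly predict alternation here too.
Therefore /s/ is basic and [ʃ] is derived by palatalization before a front vowel (/s/ becomes palato-alveolar [ʃ] before a front vowel).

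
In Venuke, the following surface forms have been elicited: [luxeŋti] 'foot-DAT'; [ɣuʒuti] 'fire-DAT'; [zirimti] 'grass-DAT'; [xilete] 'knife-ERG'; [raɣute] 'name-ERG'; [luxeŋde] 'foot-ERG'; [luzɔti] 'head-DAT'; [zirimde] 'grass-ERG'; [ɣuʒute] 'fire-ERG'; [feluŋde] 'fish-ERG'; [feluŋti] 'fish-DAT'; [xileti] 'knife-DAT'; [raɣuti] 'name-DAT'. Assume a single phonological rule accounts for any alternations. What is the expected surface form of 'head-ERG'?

[luzɔte]

The ERG morpheme has two allomorphs, [-de] and [-te].
The DAT suffix, which begins with [t], is invariant after every stem; so [t] is not altered by any rule here.
The ERG suffix is therefore /-de/ underlyingly, with post-vocalic devoicing: voiced stops become voiceless after a vowel.
After 'head', which ends in a vowel, the suffix surfaces as [-te], giving [luzɔte].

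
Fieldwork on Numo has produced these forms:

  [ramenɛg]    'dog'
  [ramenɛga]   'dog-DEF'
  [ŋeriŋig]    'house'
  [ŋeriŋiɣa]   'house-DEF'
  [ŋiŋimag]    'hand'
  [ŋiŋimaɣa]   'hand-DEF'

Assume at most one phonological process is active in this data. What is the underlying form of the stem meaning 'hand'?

/ŋiŋimaɣ/

The stem for 'hand' ends in [g] in [ŋiŋimag] but [ɣ] in [ŋiŋimaɣa].
If /g/ were underlying and a rule turned it into [ɣ] before the DEF suffix, 'dog' would also alternate; but it has [g] in both [ramenɛg] and [ramenɛga].
Therefore /ɣ/ is basic and [g] is derived by word-final hardening (voiced fricatives become stops word-finally).
So 'hand' = /ŋiŋimaɣ/.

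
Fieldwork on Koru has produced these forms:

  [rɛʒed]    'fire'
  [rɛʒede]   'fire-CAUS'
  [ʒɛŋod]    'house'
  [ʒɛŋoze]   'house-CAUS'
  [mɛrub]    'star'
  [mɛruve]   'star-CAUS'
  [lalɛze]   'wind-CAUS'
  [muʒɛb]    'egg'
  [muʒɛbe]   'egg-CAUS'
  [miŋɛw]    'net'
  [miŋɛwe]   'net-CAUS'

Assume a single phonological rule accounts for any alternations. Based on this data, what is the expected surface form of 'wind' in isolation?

[lalɛd]

In [ʒɛŋod] and [ʒɛŋoze] the final segment of 'house' alternates: [d] ~ [z].
If /d/ were underlying and a rule turned it into [z] before the CAUS suffix, 'fire' would also alternate; but it has [d] in both [rɛʒed] and [rɛʒede].
The underlying segment must be /z/; voiced fricatives become stops word-finally, yielding [d] there.
The one attested form of 'wind', [lalɛze], shows underlying /lalɛz/. Applying the same rule word-finally gives [lalɛd].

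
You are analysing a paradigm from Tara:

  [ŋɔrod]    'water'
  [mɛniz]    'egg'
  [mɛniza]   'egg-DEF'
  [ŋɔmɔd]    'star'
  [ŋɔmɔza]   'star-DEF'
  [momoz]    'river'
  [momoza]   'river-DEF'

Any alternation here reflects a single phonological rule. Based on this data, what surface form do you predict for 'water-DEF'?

[ŋɔroza]

The root 'star' surfaces as [ŋɔmɔd] and [ŋɔmɔza], with a stem-final [d] ~ [z] alternation.
But 'river' keeps [z] in both environments ([momoz], [momoza]), so there is no rule changing /z/ to [d] in isolation.
Therefore /d/ is basic and [z] is derived by intervocalic spirantization (voiced stops become fricatives between vowels).
The one attested form of 'water', [ŋɔrod], shows underlying /ŋɔrod/. Applying the same rule between vowels gives [ŋɔroza].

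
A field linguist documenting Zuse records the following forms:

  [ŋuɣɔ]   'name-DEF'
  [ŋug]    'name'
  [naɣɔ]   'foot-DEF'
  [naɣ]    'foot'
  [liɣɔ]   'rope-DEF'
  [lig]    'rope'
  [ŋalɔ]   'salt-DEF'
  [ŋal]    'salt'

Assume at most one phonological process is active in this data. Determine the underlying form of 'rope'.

'rope' shows [ɣ] ~ [g] at the end of the stem ([liɣɔ] vs [lig]).
The stem 'foot' ([naɣɔ], [naɣ]) shows [ɣ] unchanged in both environments, so [ɣ] cannot be basic with [g] derived in isolation.
Therefore /g/ is basic and [ɣ] is derived by intervocalic spirantization (voiced stops become fricatives between vowels).
So 'rope' = /lig/.

/lig/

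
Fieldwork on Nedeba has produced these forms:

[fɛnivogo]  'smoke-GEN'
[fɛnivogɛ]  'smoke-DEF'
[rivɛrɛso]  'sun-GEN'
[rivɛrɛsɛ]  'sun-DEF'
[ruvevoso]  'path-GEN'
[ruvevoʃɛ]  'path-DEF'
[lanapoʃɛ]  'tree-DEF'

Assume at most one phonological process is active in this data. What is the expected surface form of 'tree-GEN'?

[lanaposo]

The stem for 'path' ends in [s] in [ruvevoso] but [ʃ] in [ruvevoʃɛ].
But 'sun' keeps [s] in both environments ([rivɛrɛso], [rivɛrɛsɛ]), so there is no rule changing /s/ to [ʃ] before the DEF suffix.
The alternation reflects depalatalization: palato-alveolar /ʃ/ becomes [s] when no front vowel follows. /ʃ/ is underlying.
From [lanapoʃɛ] the stem 'tree' is /lanapoʃ/; when no front vowel follows this yields [lanaposo].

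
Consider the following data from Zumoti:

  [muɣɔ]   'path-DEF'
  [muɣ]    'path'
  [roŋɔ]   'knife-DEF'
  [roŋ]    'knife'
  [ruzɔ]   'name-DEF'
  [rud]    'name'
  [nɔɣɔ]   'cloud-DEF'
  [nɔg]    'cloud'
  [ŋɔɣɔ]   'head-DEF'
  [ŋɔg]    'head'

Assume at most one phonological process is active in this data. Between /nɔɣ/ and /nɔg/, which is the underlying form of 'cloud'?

/nɔg/

The root 'cloud' surfaces as [nɔɣɔ] and [nɔg], with a stem-final [ɣ] ~ [g] alternation.
But 'path' keeps [ɣ] in both environments ([muɣɔ], [muɣ]), so there is no rule changing /ɣ/ to [g] in isolation.
The alternation reflects intervocalic spirantization: voiced stops become fricatives between vowels. /g/ is underlying.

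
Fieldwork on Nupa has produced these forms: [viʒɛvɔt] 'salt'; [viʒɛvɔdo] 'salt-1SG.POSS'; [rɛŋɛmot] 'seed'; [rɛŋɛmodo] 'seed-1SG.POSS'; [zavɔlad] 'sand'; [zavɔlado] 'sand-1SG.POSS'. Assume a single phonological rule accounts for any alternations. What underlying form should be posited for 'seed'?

The stem for 'seed' ends in [t] in [rɛŋɛmot] but [d] in [rɛŋɛmodo].
But 'sand' keeps [d] in both environments ([zavɔlad], [zavɔlado]), so there is no rule changing /d/ to [t] in isolation.
The underlying segment must be /t/; voiceless stops become voiced between vowels, yielding [d] there.
The underlying form of 'seed' is therefore /rɛŋɛmot/.

/rɛŋɛmot/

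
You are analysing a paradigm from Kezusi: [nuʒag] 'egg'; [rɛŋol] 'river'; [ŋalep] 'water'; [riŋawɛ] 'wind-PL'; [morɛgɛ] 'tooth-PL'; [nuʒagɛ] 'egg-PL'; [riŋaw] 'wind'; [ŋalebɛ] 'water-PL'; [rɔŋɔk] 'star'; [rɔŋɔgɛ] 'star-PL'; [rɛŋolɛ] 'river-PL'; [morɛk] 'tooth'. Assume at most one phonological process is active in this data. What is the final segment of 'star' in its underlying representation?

The stem for 'star' ends in [k] in [rɔŋɔk] but [g] in [rɔŋɔgɛ].
The stem 'egg' ([nuʒag], [nuʒagɛ]) shows [g] unchanged in both environments, so [g] cannot be basic with [k] derived in isolation.
The alternation reflects intervocalic voicing: voiceless stops become voiced between vowels. /k/ is underlying.

/k/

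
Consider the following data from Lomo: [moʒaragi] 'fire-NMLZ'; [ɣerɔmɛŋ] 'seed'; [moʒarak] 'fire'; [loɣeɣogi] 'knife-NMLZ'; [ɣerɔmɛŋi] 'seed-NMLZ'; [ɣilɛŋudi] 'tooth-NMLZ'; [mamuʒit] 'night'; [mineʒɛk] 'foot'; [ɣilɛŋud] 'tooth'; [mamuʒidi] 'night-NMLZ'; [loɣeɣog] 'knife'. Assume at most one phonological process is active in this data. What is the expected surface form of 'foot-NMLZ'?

[mineʒɛgi]

The root 'fire' surfaces as [moʒaragi] and [moʒarak], with a stem-final [g] ~ [k] alternation.
If /g/ were underlying and a rule turned it into [k] in isolation, 'knife' would also alternate; but it has [g] in both [loɣeɣogi] and [loɣeɣog].
The alternation reflects intervocalic voicing: voiceless stops become voiced between vowels. /k/ is underlying.
The one attested form of 'foot', [mineʒɛk], shows underlying /mineʒɛk/. Applying the same rule between vowels gives [mineʒɛgi].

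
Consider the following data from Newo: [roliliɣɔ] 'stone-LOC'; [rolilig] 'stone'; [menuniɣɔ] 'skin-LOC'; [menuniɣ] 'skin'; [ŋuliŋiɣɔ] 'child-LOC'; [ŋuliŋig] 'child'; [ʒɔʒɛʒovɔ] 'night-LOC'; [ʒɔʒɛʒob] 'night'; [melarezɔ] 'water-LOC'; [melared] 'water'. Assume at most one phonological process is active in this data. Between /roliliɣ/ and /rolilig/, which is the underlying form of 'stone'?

'stone' shows [ɣ] ~ [g] at the end of the stem ([roliliɣɔ] vs [rolilig]).
If /ɣ/ were underlying and a rule turned it into [g] in isolation, 'skin' would also alternate; but it has [ɣ] in both [menuniɣɔ] and [menuniɣ].
The alternation reflects intervocalic spirantization: voiced stops become fricatives between vowels. /g/ is underlying.

/rolilig/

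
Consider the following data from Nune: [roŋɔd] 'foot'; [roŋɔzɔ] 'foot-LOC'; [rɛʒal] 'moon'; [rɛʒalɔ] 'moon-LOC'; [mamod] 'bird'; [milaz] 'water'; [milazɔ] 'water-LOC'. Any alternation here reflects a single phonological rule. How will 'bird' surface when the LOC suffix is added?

In [roŋɔd] and [roŋɔzɔ] the final segment of 'foot' alternates: [d] ~ [z].
Compare 'water', with invariant [z] in [milaz] and [milazɔ]: an analysis with underlying /z/ and a rule producing [d] in isolation would wrongly predict alternation here too.
Therefore /d/ is basic and [z] is derived by intervocalic spirantization (voiced stops become fricatives between vowels).
From [mamod] the stem 'bird' is /mamod/; between vowels this yields [mamozɔ].

[mamozɔ]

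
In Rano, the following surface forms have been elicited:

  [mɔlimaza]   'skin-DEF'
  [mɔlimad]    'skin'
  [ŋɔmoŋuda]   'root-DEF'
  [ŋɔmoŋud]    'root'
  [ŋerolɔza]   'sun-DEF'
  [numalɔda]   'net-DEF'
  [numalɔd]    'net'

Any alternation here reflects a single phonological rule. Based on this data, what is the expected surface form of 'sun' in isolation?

The root 'skin' surfaces as [mɔlimaza] and [mɔlimad], with a stem-final [z] ~ [d] alternation.
Compare 'net', with invariant [d] in [numalɔda] and [numalɔd]: an analysis with underlying /d/ and a rule producing [z] before the DEF suffix would wrongly predict alternation here too.
The alternation reflects word-final hardening: voiced fricatives become stops word-finally. /z/ is underlying.
The one attested form of 'sun', [ŋerolɔza], shows underlying /ŋerolɔz/. Applying the same rule word-finally gives [ŋerolɔd].

[ŋerolɔd]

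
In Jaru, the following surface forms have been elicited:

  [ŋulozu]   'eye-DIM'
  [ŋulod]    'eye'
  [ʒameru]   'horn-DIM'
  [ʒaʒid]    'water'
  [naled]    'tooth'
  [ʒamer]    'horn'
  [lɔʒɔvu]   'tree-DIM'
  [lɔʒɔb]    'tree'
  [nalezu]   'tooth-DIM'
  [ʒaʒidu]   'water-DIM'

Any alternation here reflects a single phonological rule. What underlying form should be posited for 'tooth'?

/nalez/

The stem for 'tooth' ends in [z] in [nalezu] but [d] in [naled].
The stem 'water' ([ʒaʒidu], [ʒaʒid]) shows [d] unchanged in both environments, so [d] cannot be basic with [z] derived before the DIM suffix.
The underlying segment must be /z/; voiced fricatives become stops word-finally, yielding [d] there.
Hence 'tooth' is /nalez/ underlyingly.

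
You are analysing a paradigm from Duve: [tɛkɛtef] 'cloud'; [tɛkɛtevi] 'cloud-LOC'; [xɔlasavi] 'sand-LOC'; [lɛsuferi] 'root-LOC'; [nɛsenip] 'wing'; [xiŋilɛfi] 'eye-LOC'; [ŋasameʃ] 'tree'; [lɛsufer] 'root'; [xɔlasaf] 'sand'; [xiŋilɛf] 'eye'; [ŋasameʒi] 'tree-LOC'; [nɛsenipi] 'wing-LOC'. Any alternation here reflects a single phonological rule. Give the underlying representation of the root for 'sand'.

/xɔlasav/

The root 'sand' surfaces as [xɔlasaf] and [xɔlasavi], with a stem-final [f] ~ [v] alternation.
But 'eye' keeps [f] in both environments ([xiŋilɛf], [xiŋilɛfi]), so there is no rule changing /f/ to [v] before the LOC suffix.
So /v/ is underlying, and a rule of word-final obstruent devoicing — voiced obstruents become voiceless word-finally — gives [f].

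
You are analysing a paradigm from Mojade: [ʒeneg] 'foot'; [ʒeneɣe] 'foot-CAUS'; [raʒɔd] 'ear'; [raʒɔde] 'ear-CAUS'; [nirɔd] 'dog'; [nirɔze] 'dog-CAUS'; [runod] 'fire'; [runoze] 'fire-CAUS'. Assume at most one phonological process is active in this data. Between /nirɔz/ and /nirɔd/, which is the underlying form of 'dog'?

In [nirɔd] and [nirɔze] the final segment of 'dog' alternates: [d] ~ [z].
If /d/ were underlying and a rule turned it into [z] before the CAUS suffix, 'ear' would also alternate; but it has [d] in both [raʒɔd] and [raʒɔde].
So /z/ is underlying, and a rule of word-final hardening — voiced fricatives become stops word-finally — gives [d].

/nirɔz/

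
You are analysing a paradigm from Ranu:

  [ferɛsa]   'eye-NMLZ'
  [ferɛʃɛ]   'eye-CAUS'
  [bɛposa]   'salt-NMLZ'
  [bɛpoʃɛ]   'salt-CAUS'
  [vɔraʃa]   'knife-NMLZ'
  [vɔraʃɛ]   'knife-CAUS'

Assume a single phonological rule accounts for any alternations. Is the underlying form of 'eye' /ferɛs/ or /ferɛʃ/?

The stem for 'eye' ends in [s] in [ferɛsa] but [ʃ] in [ferɛʃɛ].
The stem 'knife' ([vɔraʃa], [vɔraʃɛ]) shows [ʃ] unchanged in both environments, so [ʃ] cannot be basic with [s] derived before the NMLZ suffix.
The underlying segment must be /s/; /s/ becomes palato-alveolar [ʃ] before a front vowel, yielding [ʃ] there.

/ferɛs/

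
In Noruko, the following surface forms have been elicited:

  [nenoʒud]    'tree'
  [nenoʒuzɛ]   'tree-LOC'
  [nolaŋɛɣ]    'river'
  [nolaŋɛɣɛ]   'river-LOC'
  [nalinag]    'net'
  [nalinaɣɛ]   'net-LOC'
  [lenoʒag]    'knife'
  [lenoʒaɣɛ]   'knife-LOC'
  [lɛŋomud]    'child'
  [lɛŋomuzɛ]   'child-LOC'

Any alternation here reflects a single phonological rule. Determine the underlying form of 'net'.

/nalinag/

The stem for 'net' ends in [g] in [nalinag] but [ɣ] in [nalinaɣɛ].
The stem 'river' ([nolaŋɛɣ], [nolaŋɛɣɛ]) shows [ɣ] unchanged in both environments, so [ɣ] cannot be basic with [g] derived in isolation.
So /g/ is underlying, and a rule of intervocalic spirantization — voiced stops become fricatives between vowels — gives [ɣ].
The underlying form of 'net' is therefore /nalinag/.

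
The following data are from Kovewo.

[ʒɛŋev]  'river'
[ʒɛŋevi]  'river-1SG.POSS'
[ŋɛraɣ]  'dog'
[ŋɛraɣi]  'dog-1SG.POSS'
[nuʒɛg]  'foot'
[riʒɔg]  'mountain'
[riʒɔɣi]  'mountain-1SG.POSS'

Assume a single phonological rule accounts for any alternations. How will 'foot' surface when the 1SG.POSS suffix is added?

[nuʒɛɣi]

In [riʒɔg] and [riʒɔɣi] the final segment of 'mountain' alternates: [g] ~ [ɣ].
But 'dog' keeps [ɣ] in both environments ([ŋɛraɣ], [ŋɛraɣi]), so there is no rule changing /ɣ/ to [g] in isolation.
The alternation reflects intervocalic spirantization: voiced stops become fricatives between vowels. /g/ is underlying.
From [nuʒɛg] the stem 'foot' is /nuʒɛg/; between vowels this yields [nuʒɛɣi].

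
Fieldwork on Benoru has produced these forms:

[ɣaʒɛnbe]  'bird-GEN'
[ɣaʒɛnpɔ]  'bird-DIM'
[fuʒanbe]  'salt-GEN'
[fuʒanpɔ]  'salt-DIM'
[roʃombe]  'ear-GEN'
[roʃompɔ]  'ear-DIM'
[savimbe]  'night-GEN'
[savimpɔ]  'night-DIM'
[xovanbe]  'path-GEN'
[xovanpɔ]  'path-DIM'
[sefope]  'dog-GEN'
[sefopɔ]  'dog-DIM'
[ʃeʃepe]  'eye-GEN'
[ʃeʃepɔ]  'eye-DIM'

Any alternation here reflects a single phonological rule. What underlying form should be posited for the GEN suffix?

/-be/

The GEN suffix surfaces as [-be] and [-pe], depending on the final segment of the stem.
The DIM suffix, which begins with [p], is invariant after every stem; so [p] is not altered by any rule here.
So the underlying form is /-be/, and voiced stops become voiceless after a vowel.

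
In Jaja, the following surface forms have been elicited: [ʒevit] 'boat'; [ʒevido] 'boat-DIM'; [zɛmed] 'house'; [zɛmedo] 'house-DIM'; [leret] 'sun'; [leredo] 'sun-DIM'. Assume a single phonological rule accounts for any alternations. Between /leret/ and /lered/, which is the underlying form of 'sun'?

'sun' shows [t] ~ [d] at the end of the stem ([leret] vs [leredo]).
The stem 'house' ([zɛmed], [zɛmedo]) shows [d] unchanged in both environments, so [d] cannot be basic with [t] derived in isolation.
The underlying segment must be /t/; voiceless stops become voiced between vowels, yielding [d] there.

/leret/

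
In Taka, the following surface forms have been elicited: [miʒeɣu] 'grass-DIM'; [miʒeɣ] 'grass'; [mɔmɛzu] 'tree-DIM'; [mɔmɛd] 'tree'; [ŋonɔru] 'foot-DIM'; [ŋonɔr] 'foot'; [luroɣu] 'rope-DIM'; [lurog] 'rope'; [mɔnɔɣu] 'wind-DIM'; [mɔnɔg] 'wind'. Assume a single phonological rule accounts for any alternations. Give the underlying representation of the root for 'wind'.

'wind' shows [ɣ] ~ [g] at the end of the stem ([mɔnɔɣu] vs [mɔnɔg]).
If /ɣ/ were underlying and a rule turned it into [g] in isolation, 'grass' would also alternate; but it has [ɣ] in both [miʒeɣu] and [miʒeɣ].
The alternation reflects intervocalic spirantization: voiced stops become fricatives between vowels. /g/ is underlying.

/mɔnɔg/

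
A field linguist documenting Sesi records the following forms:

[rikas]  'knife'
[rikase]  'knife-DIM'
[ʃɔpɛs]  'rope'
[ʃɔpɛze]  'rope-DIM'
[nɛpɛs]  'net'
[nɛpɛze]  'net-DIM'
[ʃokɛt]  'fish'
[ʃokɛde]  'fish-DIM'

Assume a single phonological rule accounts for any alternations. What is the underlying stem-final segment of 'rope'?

/z/

'rope' shows [s] ~ [z] at the end of the stem ([ʃɔpɛs] vs [ʃɔpɛze]).
But 'knife' keeps [s] in both environments ([rikas], [rikase]), so there is no rule changing /s/ to [z] before the DIM suffix.
Therefore /z/ is basic and [s] is derived by word-final obstruent devoicing (voiced obstruents become voiceless word-finally).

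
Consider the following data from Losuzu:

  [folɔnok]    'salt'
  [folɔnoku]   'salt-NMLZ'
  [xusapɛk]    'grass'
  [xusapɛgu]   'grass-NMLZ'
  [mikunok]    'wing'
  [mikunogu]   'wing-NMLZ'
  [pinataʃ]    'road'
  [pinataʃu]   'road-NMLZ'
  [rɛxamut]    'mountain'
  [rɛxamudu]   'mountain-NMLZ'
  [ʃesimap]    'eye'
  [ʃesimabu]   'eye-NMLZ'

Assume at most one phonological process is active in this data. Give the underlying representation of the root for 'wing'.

/mikunog/

The root 'wing' surfaces as [mikunok] and [mikunogu], with a stem-final [k] ~ [g] alternation.
The stem 'salt' ([folɔnok], [folɔnoku]) shows [k] unchanged in both environments, so [k] cannot be basic with [g] derived before the NMLZ suffix.
So /g/ is underlying, and a rule of word-final obstruent devoicing — voiced obstruents become voiceless word-finally — gives [k].
So 'wing' = /mikunog/.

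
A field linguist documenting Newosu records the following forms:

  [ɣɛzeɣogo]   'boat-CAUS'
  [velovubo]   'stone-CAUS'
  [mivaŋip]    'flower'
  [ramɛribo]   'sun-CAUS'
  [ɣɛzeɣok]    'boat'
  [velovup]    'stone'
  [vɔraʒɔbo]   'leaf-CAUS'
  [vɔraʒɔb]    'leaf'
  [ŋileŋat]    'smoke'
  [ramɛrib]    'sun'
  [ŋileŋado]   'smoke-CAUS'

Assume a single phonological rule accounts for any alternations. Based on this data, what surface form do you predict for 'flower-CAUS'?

The stem for 'stone' ends in [b] in [velovubo] but [p] in [velovup].
The stem 'sun' ([ramɛribo], [ramɛrib]) shows [b] unchanged in both environments, so [b] cannot be basic with [p] derived in isolation.
The alternation reflects intervocalic voicing: voiceless stops become voiced between vowels. /p/ is underlying.
The one attested form of 'flower', [mivaŋip], shows underlying /mivaŋip/. Applying the same rule between vowels gives [mivaŋibo].

[mivaŋibo]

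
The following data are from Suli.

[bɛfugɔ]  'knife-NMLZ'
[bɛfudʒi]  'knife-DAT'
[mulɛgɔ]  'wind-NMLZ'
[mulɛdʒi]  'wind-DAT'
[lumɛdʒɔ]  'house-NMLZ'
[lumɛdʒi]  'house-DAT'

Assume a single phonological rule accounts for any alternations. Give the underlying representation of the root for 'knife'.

'knife' shows [g] ~ [dʒ] at the end of the stem ([bɛfugɔ] vs [bɛfudʒi]).
If /dʒ/ were underlying and a rule turned it into [g] before the NMLZ suffix, 'house' would also alternate; but it has [dʒ] in both [lumɛdʒɔ] and [lumɛdʒi].
The underlying segment must be /g/; /g/ becomes palato-alveolar [dʒ] before a front vowel, yielding [dʒ] there.
So 'knife' = /bɛfug/.

/bɛfug/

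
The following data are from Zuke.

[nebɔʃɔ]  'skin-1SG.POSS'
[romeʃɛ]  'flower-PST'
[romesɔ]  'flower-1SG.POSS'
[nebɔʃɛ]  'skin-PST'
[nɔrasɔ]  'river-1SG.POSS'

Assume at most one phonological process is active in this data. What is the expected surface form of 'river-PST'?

[nɔraʃɛ]

The root 'flower' surfaces as [romesɔ] and [romeʃɛ], with a stem-final [s] ~ [ʃ] alternation.
But 'skin' keeps [ʃ] in both environments ([nebɔʃɔ], [nebɔʃɛ]), so there is no rule changing /ʃ/ to [s] before the 1SG.POSS suffix.
Therefore /s/ is basic and [ʃ] is derived by palatalization before a front vowel (/s/ becomes palato-alveolar [ʃ] before a front vowel).
The one attested form of 'river', [nɔrasɔ], shows underlying /nɔras/. Applying the same rule before a front vowel gives [nɔraʃɛ].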